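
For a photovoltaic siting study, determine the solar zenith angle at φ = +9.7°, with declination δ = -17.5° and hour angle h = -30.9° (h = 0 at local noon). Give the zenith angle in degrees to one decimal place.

θ_z = 40.9°

cos θ_z = sin φ sin δ + cos φ cos δ cos h = -0.050666 + 0.806651 = 0.755985.
θ_z = arccos(0.755985) = 40.9°.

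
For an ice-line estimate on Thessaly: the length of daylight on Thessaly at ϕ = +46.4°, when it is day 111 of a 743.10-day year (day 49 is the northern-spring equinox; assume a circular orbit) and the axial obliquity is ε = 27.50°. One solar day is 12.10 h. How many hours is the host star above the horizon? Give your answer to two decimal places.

Solar longitude: L_s = 360° × (111 − 49)/743.10 = 30.036°.
sin δ = sin 27.50° × sin 30.036° = 0.23113, so δ = +13.363°.
cos h₀ = −tan ϕ · tan δ = −tan(+46.4°) × tan(+13.363°) = -0.2495, so h₀ = 1.8229 rad = 104.45°.
Daylight = 2h₀/(2π) × 12.10 h = (1.8229/π) × 12.10 = 7.02 h.

7.02 h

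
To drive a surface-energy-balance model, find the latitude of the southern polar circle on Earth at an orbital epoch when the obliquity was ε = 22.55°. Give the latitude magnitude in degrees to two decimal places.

The polar circle is the lowest latitude that experiences at least one full rotation of continuous darkness at the northern-summer solstice; it lies at |φ| = 90° − ε = 90° − 22.55° = 67.45°.

67.45°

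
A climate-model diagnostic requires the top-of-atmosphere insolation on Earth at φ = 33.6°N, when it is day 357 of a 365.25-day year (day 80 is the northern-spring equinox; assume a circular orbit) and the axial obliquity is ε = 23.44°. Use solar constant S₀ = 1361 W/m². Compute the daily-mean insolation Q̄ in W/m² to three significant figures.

Q̄ ≈ 195 W/m²

Solar longitude: λ_s = 360° × (357 − 80)/365.25 = 273.018°.
sin δ = sin 23.44° × sin 273.018° = -0.39724, so δ = -23.406°.
cos H₀ = −tan(+33.6°) tan(-23.406°) = 0.2876, H₀ = 1.2791 rad.
Bracket: H₀ sin φ sin δ + cos φ cos δ sin H₀ = 1.2791×0.55339×-0.39724 + 0.83292×0.91772×0.95775 = -0.281183 + 0.732092 = 0.450909.
Q̄ = (S₀/π) × [bracket] = (1361/π) × 0.450909 = 195.3 W/m².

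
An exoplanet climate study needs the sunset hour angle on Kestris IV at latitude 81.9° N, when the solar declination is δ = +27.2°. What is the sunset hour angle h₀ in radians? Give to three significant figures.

Sunrise equation: cos h₀ = −tan ϕ · tan δ = -3.6111 ≤ −1, so the host star never sets (polar day) and h₀ = π.

h₀ = 3.14 rad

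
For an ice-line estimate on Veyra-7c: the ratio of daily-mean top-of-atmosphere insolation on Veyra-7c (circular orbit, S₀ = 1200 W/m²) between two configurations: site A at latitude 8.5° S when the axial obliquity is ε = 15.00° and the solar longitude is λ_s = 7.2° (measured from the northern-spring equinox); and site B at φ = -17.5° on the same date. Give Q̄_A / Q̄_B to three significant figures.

— Configuration A (φ=-8.5°):
Solar declination: sin δ = sin ε · sin λ_s = sin 15.00° × sin 7.2° = 0.03244, so δ = +1.859°.
cos H₀ = −tan(-8.5°) tan(+1.859°) = 0.0049, H₀ = 1.5659 rad.
Bracket: H₀ sin φ sin δ + cos φ cos δ sin H₀ = 1.5659×-0.14781×0.03244 + 0.98902×0.99947×0.99999 = -0.007508 + 0.988486 = 0.980978.
Q̄ = (S₀/π) × [bracket] = (1200/π) × 0.980978 = 374.71 W/m².
— Configuration B (φ=-17.5°):
cos H₀ = −tan(-17.5°) tan(+1.859°) = 0.0102, H₀ = 1.5606 rad.
Bracket: H₀ sin φ sin δ + cos φ cos δ sin H₀ = 1.5606×-0.30071×0.03244 + 0.95372×0.99947×0.99995 = -0.015224 + 0.953167 = 0.937943.
Q̄ = (S₀/π) × [bracket] = (1200/π) × 0.937943 = 358.27 W/m².
Ratio Q̄_A / Q̄_B = 374.71 / 358.27 = 1.046.

Q̄_A / Q̄_B ≈ 1.05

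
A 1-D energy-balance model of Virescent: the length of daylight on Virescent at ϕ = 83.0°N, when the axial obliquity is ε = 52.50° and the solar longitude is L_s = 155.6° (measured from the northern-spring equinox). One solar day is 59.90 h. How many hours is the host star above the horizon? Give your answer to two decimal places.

Solar declination: sin δ = sin ε · sin L_s = sin 52.50° × sin 155.6° = 0.32774, so δ = +19.132°.
Sunrise equation: cos h₀ = −tan ϕ · tan δ = -2.8253 ≤ −1, so the host star never sets (polar day) and h₀ = π.
Daylight = 2h₀/(2π) × 59.90 h = (3.1416/π) × 59.90 = 59.90 h.

59.90 h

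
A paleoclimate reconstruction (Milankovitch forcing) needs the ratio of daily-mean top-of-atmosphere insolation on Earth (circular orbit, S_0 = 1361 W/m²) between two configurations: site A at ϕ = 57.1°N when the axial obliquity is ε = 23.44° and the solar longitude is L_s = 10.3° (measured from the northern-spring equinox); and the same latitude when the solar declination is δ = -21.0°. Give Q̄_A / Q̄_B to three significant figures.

— Configuration A (ϕ=+57.1°):
Solar declination: sin δ = sin ε · sin L_s = sin 23.44° × sin 10.3° = 0.07113, so δ = +4.079°.
cos h₀ = −tan(+57.1°) tan(+4.079°) = -0.1102, h₀ = 1.6812 rad.
Bracket: h₀ sin ϕ sin δ + cos ϕ cos δ sin h₀ = 1.6812×0.83962×0.07113 + 0.54317×0.99747×0.99391 = 0.100405 + 0.538496 = 0.638901.
Q̄ = (S_0/π) × [bracket] = (1361/π) × 0.638901 = 276.78 W/m².
— Configuration B (ϕ=+57.1°):
cos h₀ = −tan(+57.1°) tan(-21.000°) = 0.5934, h₀ = 0.9356 rad.
Bracket: h₀ sin ϕ sin δ + cos ϕ cos δ sin h₀ = 0.9356×0.83962×-0.35837 + 0.54317×0.93358×0.80493 = -0.281517 + 0.408174 = 0.126657.
Q̄ = (S_0/π) × [bracket] = (1361/π) × 0.126657 = 54.870 W/m².
Ratio Q̄_A / Q̄_B = 276.78 / 54.870 = 5.044.

Q̄_A / Q̄_B ≈ 5.04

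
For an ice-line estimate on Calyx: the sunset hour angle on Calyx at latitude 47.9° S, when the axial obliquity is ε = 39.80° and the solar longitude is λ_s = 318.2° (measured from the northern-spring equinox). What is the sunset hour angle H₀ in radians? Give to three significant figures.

H₀ = 2.12 rad

Solar declination: sin δ = sin ε · sin λ_s = sin 39.80° × sin 318.2° = -0.42665, so δ = -25.255°.
cos H₀ = −tan φ · tan δ = −tan(-47.9°) × tan(-25.255°) = -0.5221, so H₀ = 2.1201 rad = 121.47°.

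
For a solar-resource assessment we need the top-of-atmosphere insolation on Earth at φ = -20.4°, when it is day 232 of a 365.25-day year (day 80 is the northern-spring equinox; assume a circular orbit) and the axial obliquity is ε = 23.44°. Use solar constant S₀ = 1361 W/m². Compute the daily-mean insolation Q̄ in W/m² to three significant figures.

Solar longitude: λ_s = 360° × (232 − 80)/365.25 = 149.815°.
sin δ = sin 23.44° × sin 149.815° = 0.20000, so δ = +11.537°.
cos H₀ = −tan(-20.4°) tan(+11.537°) = 0.0759, H₀ = 1.4948 rad.
Bracket: H₀ sin φ sin δ + cos φ cos δ sin H₀ = 1.4948×-0.34857×0.20000 + 0.93728×0.97980×0.99711 = -0.104208 + 0.915693 = 0.811485.
Q̄ = (S₀/π) × [bracket] = (1361/π) × 0.811485 = 351.6 W/m².

Q̄ ≈ 352 W/m²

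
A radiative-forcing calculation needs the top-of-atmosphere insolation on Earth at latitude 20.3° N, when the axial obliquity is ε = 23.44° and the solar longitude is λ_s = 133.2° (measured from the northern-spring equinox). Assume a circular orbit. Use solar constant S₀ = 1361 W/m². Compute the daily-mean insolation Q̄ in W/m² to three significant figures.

Q̄ ≈ 460 W/m²

Solar declination: sin δ = sin ε · sin λ_s = sin 23.44° × sin 133.2° = 0.28998, so δ = +16.856°.
cos H₀ = −tan(+20.3°) tan(+16.856°) = -0.1121, H₀ = 1.6831 rad.
Bracket: H₀ sin φ sin δ + cos φ cos δ sin H₀ = 1.6831×0.34694×0.28998 + 0.93789×0.95703×0.99370 = 0.169329 + 0.891934 = 1.061263.
Q̄ = (S₀/π) × [bracket] = (1361/π) × 1.061263 = 459.8 W/m².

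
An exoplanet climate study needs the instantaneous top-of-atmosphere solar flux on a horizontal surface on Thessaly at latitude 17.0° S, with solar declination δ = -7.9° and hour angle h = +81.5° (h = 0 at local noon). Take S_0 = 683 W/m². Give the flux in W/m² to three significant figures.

cos θ_z = sin ϕ sin δ + cos ϕ cos δ cos h = 0.040185 + 0.140009 = 0.180194.
Flux = S_0 · cos θ_z = 683 × 0.180194 = 123.1 W/m².

123 W/m²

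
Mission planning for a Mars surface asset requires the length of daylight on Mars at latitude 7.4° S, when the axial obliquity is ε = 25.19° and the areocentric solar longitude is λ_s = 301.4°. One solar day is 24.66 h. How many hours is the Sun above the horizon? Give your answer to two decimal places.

sin δ = sin 25.19° × sin 301.4° = -0.36329, so δ = -21.302°.
cos H₀ = −tan φ · tan δ = −tan(-7.4°) × tan(-21.302°) = -0.0506, so H₀ = 1.6215 rad = 92.90°.
Daylight = 2H₀/(2π) × 24.66 h = (1.6215/π) × 24.66 = 12.73 h.

12.73 h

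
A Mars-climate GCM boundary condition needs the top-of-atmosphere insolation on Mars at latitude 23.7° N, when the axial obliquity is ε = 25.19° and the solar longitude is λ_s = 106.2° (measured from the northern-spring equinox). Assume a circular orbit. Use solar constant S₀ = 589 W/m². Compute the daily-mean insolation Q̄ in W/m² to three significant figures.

Solar declination: sin δ = sin ε · sin λ_s = sin 25.19° × sin 106.2° = 0.40872, so δ = +24.125°.
cos H₀ = −tan(+23.7°) tan(+24.125°) = -0.1966, H₀ = 1.7687 rad.
Bracket: H₀ sin φ sin δ + cos φ cos δ sin H₀ = 1.7687×0.40195×0.40872 + 0.91566×0.91266×0.98049 = 0.290571 + 0.819382 = 1.109953.
Q̄ = (S₀/π) × [bracket] = (589/π) × 1.109953 = 208.1 W/m².

Q̄ ≈ 208 W/m²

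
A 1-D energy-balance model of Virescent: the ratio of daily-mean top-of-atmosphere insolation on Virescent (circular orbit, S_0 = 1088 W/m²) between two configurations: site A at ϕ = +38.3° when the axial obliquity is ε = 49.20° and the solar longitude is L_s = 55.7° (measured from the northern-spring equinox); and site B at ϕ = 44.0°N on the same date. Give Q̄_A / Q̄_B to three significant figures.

— Configuration A (ϕ=+38.3°):
Solar declination: sin δ = sin ε · sin L_s = sin 49.20° × sin 55.7° = 0.62535, so δ = +38.708°.
cos h₀ = −tan(+38.3°) tan(+38.708°) = -0.6329, h₀ = 2.2561 rad.
Bracket: h₀ sin ϕ sin δ + cos ϕ cos δ sin h₀ = 2.2561×0.61978×0.62535 + 0.78478×0.78034×0.77424 = 0.874418 + 0.474141 = 1.348559.
Q̄ = (S_0/π) × [bracket] = (1088/π) × 1.348559 = 467.03 W/m².
— Configuration B (ϕ=+44.0°):
cos h₀ = −tan(+44.0°) tan(+38.708°) = -0.7739, h₀ = 2.4557 rad.
Bracket: h₀ sin ϕ sin δ + cos ϕ cos δ sin h₀ = 2.4557×0.69466×0.62535 + 0.71934×0.78034×0.63333 = 1.066770 + 0.355507 = 1.422277.
Q̄ = (S_0/π) × [bracket] = (1088/π) × 1.422277 = 492.56 W/m².
Ratio Q̄_A / Q̄_B = 467.03 / 492.56 = 0.9482.

Q̄_A / Q̄_B ≈ 0.948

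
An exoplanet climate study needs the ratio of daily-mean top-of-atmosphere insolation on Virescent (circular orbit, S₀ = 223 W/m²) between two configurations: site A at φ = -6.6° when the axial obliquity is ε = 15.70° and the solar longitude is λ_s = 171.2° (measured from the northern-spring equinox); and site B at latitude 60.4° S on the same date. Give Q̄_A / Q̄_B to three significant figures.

Q̄_A / Q̄_B ≈ 2.25

— Configuration A (φ=-6.6°):
Solar declination: sin δ = sin ε · sin λ_s = sin 15.70° × sin 171.2° = 0.04140, so δ = +2.373°.
cos H₀ = −tan(-6.6°) tan(+2.373°) = 0.0048, H₀ = 1.5660 rad.
Bracket: H₀ sin φ sin δ + cos φ cos δ sin H₀ = 1.5660×-0.11494×0.04140 + 0.99337×0.99914×0.99999 = -0.007452 + 0.992506 = 0.985054.
Q̄ = (S₀/π) × [bracket] = (223/π) × 0.985054 = 69.922 W/m².
— Configuration B (φ=-60.4°):
cos H₀ = −tan(-60.4°) tan(+2.373°) = 0.0729, H₀ = 1.4978 rad.
Bracket: H₀ sin φ sin δ + cos φ cos δ sin H₀ = 1.4978×-0.86949×0.04140 + 0.49394×0.99914×0.99734 = -0.053916 + 0.492202 = 0.438286.
Q̄ = (S₀/π) × [bracket] = (223/π) × 0.438286 = 31.111 W/m².
Ratio Q̄_A / Q̄_B = 69.922 / 31.111 = 2.248.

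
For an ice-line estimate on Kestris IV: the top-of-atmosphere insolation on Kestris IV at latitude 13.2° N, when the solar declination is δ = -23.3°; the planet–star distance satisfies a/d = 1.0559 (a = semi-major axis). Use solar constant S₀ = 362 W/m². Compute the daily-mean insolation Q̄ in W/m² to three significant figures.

Q̄ ≈ 97.2 W/m²

cos H₀ = −tan(+13.2°) tan(-23.300°) = 0.1010, H₀ = 1.4696 rad.
Bracket: H₀ sin φ sin δ + cos φ cos δ sin H₀ = 1.4696×0.22835×-0.39555 + 0.97358×0.91845×0.99489 = -0.132740 + 0.889615 = 0.756875.
Inverse-square distance factor (a/d)² = 1.0559² = 1.114925.
Q̄ = (S₀/π) × 1.114925 × [bracket] = (362/π) × 1.114925 × 0.756875 = 97.24 W/m².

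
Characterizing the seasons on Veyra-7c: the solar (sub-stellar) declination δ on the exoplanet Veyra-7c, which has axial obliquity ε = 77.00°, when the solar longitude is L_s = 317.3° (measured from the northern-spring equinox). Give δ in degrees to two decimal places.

δ = -41.36°

sin δ = sin ε · sin L_s = sin 77.00° × sin 317.3° = -0.660778.
δ = arcsin(-0.660778) = -41.36°.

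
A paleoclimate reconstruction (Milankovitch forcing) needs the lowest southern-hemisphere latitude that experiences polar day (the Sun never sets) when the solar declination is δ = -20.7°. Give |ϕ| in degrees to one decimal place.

|ϕ| = 69.3°

Polar day requires cos h₀ = −tan ϕ tan δ ≤ −1, i.e. tan ϕ tan δ ≥ 1.
The boundary is |tan ϕ| · |tan δ| = 1, so |ϕ| = 90° − |δ| = 90° − 20.7° = 69.3° in the southern hemisphere.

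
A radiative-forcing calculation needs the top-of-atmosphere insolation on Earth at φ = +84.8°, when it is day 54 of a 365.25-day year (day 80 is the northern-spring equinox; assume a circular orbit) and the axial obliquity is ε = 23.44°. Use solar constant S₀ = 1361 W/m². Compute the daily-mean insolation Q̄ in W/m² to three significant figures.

Q̄ ≈ 0.00 W/m²

Solar longitude: λ_s = 360° × (54 − 80)/365.25 = -25.626°, i.e. -25.626° + 360° = 334.374°.
sin δ = sin 23.44° × sin 334.374° = -0.17204, so δ = -9.907°.
cos H₀ = −tan(+84.8°) tan(-9.907°) = 1.9191 ≥ 1 ⇒ polar night, H₀ = 0 and Q̄ = 0.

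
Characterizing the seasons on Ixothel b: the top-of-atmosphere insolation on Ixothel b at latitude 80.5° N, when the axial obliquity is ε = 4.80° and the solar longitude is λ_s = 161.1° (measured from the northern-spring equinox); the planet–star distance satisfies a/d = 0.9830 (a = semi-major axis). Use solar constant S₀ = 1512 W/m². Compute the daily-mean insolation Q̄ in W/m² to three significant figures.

Solar declination: sin δ = sin ε · sin λ_s = sin 4.80° × sin 161.1° = 0.02710, so δ = +1.553°.
cos H₀ = −tan(+80.5°) tan(+1.553°) = -0.1620, H₀ = 1.7335 rad.
Bracket: H₀ sin φ sin δ + cos φ cos δ sin H₀ = 1.7335×0.98629×0.02710 + 0.16505×0.99963×0.98679 = 0.046334 + 0.162809 = 0.209143.
Inverse-square distance factor (a/d)² = 0.9830² = 0.966289.
Q̄ = (S₀/π) × 0.966289 × [bracket] = (1512/π) × 0.966289 × 0.209143 = 97.26 W/m².

Q̄ ≈ 97.3 W/m²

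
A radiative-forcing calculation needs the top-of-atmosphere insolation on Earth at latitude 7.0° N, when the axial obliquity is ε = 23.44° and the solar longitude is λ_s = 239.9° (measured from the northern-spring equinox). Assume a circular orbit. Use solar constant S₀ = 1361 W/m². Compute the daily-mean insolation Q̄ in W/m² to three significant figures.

Solar declination: sin δ = sin ε · sin λ_s = sin 23.44° × sin 239.9° = -0.34415, so δ = -20.130°.
cos H₀ = −tan(+7.0°) tan(-20.130°) = 0.0450, H₀ = 1.5258 rad.
Bracket: H₀ sin φ sin δ + cos φ cos δ sin H₀ = 1.5258×0.12187×-0.34415 + 0.99255×0.93892×0.99899 = -0.063994 + 0.930984 = 0.866990.
Q̄ = (S₀/π) × [bracket] = (1361/π) × 0.866990 = 375.6 W/m².

Q̄ ≈ 376 W/m²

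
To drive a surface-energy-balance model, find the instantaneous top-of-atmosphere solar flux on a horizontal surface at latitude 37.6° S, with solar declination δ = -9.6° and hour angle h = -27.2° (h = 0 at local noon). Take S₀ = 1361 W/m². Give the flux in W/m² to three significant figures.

cos θ_z = sin φ sin δ + cos φ cos δ cos h = 0.101753 + 0.694807 = 0.796560.
Flux = S₀ · cos θ_z = 1361 × 0.796560 = 1084 W/m².

1.08e+03 W/m²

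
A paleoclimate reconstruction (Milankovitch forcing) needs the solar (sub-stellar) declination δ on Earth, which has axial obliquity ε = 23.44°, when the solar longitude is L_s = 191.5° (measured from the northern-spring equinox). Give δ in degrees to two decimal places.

δ = -4.55°

sin δ = sin ε · sin L_s = sin 23.44° × sin 191.5° = -0.079306.
δ = arcsin(-0.079306) = -4.55°.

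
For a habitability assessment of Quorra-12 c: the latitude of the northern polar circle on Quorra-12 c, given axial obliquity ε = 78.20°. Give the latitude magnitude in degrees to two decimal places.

11.80°

The polar circle is the lowest latitude that experiences at least one full rotation of continuous daylight at the northern-summer solstice; it lies at |ϕ| = 90° − ε = 90° − 78.20° = 11.80°.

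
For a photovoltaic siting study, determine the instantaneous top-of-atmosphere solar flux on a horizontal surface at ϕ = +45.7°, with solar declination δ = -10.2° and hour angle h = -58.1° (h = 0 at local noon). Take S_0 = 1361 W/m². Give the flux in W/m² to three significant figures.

322 W/m²

cos θ_z = sin ϕ sin δ + cos ϕ cos δ cos h = -0.126738 + 0.363236 = 0.236498.
Flux = S_0 · cos θ_z = 1361 × 0.236498 = 321.9 W/m².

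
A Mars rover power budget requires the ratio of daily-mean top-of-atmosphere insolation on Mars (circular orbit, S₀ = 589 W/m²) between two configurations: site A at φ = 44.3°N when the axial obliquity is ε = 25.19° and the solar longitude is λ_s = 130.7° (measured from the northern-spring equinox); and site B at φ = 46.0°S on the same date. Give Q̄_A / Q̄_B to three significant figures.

— Configuration A (φ=+44.3°):
Solar declination: sin δ = sin ε · sin λ_s = sin 25.19° × sin 130.7° = 0.32268, so δ = +18.825°.
cos H₀ = −tan(+44.3°) tan(+18.825°) = -0.3327, H₀ = 1.9099 rad.
Bracket: H₀ sin φ sin δ + cos φ cos δ sin H₀ = 1.9099×0.69842×0.32268 + 0.71569×0.94651×0.94304 = 0.430427 + 0.638823 = 1.069250.
Q̄ = (S₀/π) × [bracket] = (589/π) × 1.069250 = 200.47 W/m².
— Configuration B (φ=-46.0°):
cos H₀ = −tan(-46.0°) tan(+18.825°) = 0.3530, H₀ = 1.2100 rad.
Bracket: H₀ sin φ sin δ + cos φ cos δ sin H₀ = 1.2100×-0.71934×0.32268 + 0.69466×0.94651×0.93561 = -0.280861 + 0.615166 = 0.334305.
Q̄ = (S₀/π) × [bracket] = (589/π) × 0.334305 = 62.677 W/m².
Ratio Q̄_A / Q̄_B = 200.47 / 62.677 = 3.198.

Q̄_A / Q̄_B ≈ 3.20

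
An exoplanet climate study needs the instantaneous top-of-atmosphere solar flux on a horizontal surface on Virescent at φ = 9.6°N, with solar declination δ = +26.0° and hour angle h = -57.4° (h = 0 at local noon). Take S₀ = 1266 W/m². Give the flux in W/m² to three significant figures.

697 W/m²

cos θ_z = sin φ sin δ + cos φ cos δ cos h = 0.073107 + 0.477463 = 0.550570.
Flux = S₀ · cos θ_z = 1266 × 0.550570 = 697.0 W/m².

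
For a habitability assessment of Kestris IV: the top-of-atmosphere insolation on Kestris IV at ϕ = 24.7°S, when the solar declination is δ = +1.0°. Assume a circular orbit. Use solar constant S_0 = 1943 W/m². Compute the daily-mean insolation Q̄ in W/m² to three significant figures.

cos h₀ = −tan(-24.7°) tan(+1.000°) = 0.0080, h₀ = 1.5628 rad.
Bracket: h₀ sin ϕ sin δ + cos ϕ cos δ sin h₀ = 1.5628×-0.41787×0.01745 + 0.90851×0.99985×0.99997 = -0.011396 + 0.908346 = 0.896950.
Q̄ = (S_0/π) × [bracket] = (1943/π) × 0.896950 = 554.7 W/m².

Q̄ ≈ 555 W/m²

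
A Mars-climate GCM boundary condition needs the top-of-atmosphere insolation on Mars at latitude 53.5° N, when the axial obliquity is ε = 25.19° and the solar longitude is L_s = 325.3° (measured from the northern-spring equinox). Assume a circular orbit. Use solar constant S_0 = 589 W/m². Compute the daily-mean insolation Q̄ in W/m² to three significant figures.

Q̄ ≈ 57.1 W/m²

Solar declination: sin δ = sin ε · sin L_s = sin 25.19° × sin 325.3° = -0.24230, so δ = -14.022°.
cos h₀ = −tan(+53.5°) tan(-14.022°) = 0.3375, h₀ = 1.2265 rad.
Bracket: h₀ sin ϕ sin δ + cos ϕ cos δ sin h₀ = 1.2265×0.80386×-0.24230 + 0.59482×0.97020×0.94132 = -0.238892 + 0.543230 = 0.304338.
Q̄ = (S_0/π) × [bracket] = (589/π) × 0.304338 = 57.06 W/m².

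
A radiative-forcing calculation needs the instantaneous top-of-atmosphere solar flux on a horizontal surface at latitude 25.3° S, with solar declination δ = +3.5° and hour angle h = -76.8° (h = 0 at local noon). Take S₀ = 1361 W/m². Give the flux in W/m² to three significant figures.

cos θ_z = sin φ sin δ + cos φ cos δ cos h = -0.026090 + 0.206063 = 0.179973.
Flux = S₀ · cos θ_z = 1361 × 0.179973 = 244.9 W/m².

245 W/m²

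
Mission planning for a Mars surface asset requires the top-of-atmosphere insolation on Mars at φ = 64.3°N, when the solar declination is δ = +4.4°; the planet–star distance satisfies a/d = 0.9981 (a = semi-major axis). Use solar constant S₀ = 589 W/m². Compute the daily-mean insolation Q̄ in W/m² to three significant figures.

cos H₀ = −tan(+64.3°) tan(+4.400°) = -0.1599, H₀ = 1.7314 rad.
Bracket: H₀ sin φ sin δ + cos φ cos δ sin H₀ = 1.7314×0.90108×0.07672 + 0.43366×0.99705×0.98714 = 0.119693 + 0.426820 = 0.546513.
Inverse-square distance factor (a/d)² = 0.9981² = 0.996204.
Q̄ = (S₀/π) × 0.996204 × [bracket] = (589/π) × 0.996204 × 0.546513 = 102.1 W/m².

Q̄ ≈ 102 W/m²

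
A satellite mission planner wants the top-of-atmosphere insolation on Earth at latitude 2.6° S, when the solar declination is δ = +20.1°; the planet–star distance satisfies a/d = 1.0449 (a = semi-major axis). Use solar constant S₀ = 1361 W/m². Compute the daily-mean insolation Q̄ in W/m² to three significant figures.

Q̄ ≈ 432 W/m²

cos H₀ = −tan(-2.6°) tan(+20.100°) = 0.0166, H₀ = 1.5542 rad.
Bracket: H₀ sin φ sin δ + cos φ cos δ sin H₀ = 1.5542×-0.04536×0.34366 + 0.99897×0.93909×0.99986 = -0.024228 + 0.937991 = 0.913763.
Inverse-square distance factor (a/d)² = 1.0449² = 1.091816.
Q̄ = (S₀/π) × 1.091816 × [bracket] = (1361/π) × 1.091816 × 0.913763 = 432.2 W/m².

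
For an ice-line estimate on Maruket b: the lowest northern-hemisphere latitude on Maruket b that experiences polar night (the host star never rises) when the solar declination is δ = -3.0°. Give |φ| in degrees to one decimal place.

Polar night requires cos H₀ = −tan φ tan δ ≥ 1, i.e. tan φ tan δ ≤ −1.
The boundary is |tan φ| · |tan δ| = 1, so |φ| = 90° − |δ| = 90° − 3.0° = 87.0° in the northern hemisphere.

|φ| = 87.0°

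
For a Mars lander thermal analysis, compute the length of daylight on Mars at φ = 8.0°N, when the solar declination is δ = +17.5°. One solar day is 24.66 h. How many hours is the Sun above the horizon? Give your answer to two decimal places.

cos H₀ = −tan φ · tan δ = −tan(+8.0°) × tan(+17.500°) = -0.0443, so H₀ = 1.6151 rad = 92.54°.
Daylight = 2H₀/(2π) × 24.66 h = (1.6151/π) × 24.66 = 12.68 h.

12.68 h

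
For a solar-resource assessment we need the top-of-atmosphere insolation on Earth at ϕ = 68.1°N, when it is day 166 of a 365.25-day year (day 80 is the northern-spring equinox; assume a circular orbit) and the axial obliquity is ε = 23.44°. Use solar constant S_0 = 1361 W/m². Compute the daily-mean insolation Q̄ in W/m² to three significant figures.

Solar longitude: L_s = 360° × (166 − 80)/365.25 = 84.764°.
sin δ = sin 23.44° × sin 84.764° = 0.39613, so δ = +23.336°.
cos h₀ = −tan(+68.1°) tan(+23.336°) = -1.0732 ≤ −1 ⇒ polar day, h₀ = π.
Bracket: h₀ sin ϕ sin δ + cos ϕ cos δ sin h₀ = 3.1416×0.92784×0.39613 + 0.37299×0.91820×0.00000 = 1.154680 + 0.000000 = 1.154680.
Q̄ = (S_0/π) × [bracket] = (1361/π) × 1.154680 = 500.2 W/m².

Q̄ ≈ 500 W/m²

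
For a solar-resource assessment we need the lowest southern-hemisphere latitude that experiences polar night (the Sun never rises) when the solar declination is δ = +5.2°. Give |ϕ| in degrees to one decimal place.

|ϕ| = 84.8°

Polar night requires cos h₀ = −tan ϕ tan δ ≥ 1, i.e. tan ϕ tan δ ≤ −1.
The boundary is |tan ϕ| · |tan δ| = 1, so |ϕ| = 90° − |δ| = 90° − 5.2° = 84.8° in the southern hemisphere.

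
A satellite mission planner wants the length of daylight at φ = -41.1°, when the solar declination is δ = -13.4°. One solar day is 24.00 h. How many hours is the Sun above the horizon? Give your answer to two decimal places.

cos H₀ = −tan φ · tan δ = −tan(-41.1°) × tan(-13.400°) = -0.2078, so H₀ = 1.7801 rad = 101.99°.
Daylight = 2H₀/(2π) × 24.00 h = (1.7801/π) × 24.00 = 13.60 h.

13.60 h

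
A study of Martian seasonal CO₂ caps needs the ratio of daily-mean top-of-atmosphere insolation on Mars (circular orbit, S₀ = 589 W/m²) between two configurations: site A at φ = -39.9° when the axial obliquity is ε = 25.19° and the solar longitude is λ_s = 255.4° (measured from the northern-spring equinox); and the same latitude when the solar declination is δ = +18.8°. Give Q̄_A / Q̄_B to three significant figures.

Q̄_A / Q̄_B ≈ 2.70

— Configuration A (φ=-39.9°):
Solar declination: sin δ = sin ε · sin λ_s = sin 25.19° × sin 255.4° = -0.41188, so δ = -24.323°.
cos H₀ = −tan(-39.9°) tan(-24.323°) = -0.3779, H₀ = 1.9584 rad.
Bracket: H₀ sin φ sin δ + cos φ cos δ sin H₀ = 1.9584×-0.64145×-0.41188 + 0.76717×0.91124×0.92583 = 0.517410 + 0.647226 = 1.164636.
Q̄ = (S₀/π) × [bracket] = (589/π) × 1.164636 = 218.35 W/m².
— Configuration B (φ=-39.9°):
cos H₀ = −tan(-39.9°) tan(+18.800°) = 0.2846, H₀ = 1.2822 rad.
Bracket: H₀ sin φ sin δ + cos φ cos δ sin H₀ = 1.2822×-0.64145×0.32227 + 0.76717×0.94665×0.95863 = -0.265057 + 0.696197 = 0.431140.
Q̄ = (S₀/π) × [bracket] = (589/π) × 0.431140 = 80.832 W/m².
Ratio Q̄_A / Q̄_B = 218.35 / 80.832 = 2.701.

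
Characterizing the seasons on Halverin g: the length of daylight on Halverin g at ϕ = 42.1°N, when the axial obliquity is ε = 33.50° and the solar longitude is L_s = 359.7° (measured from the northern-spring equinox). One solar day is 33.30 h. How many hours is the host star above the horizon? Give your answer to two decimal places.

16.62 h

Solar declination: sin δ = sin ε · sin L_s = sin 33.50° × sin 359.7° = -0.00289, so δ = -0.166°.
cos h₀ = −tan ϕ · tan δ = −tan(+42.1°) × tan(-0.166°) = 0.0026, so h₀ = 1.5682 rad = 89.85°.
Daylight = 2h₀/(2π) × 33.30 h = (1.5682/π) × 33.30 = 16.62 h.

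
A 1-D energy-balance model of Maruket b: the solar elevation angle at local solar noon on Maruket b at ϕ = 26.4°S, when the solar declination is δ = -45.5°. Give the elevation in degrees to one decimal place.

70.9°

At local noon the hour angle is zero, so the zenith angle equals |ϕ − δ| = |-26.4° − (-45.500°)| = 19.100°.
Elevation = 90° − 19.100° = 70.9°.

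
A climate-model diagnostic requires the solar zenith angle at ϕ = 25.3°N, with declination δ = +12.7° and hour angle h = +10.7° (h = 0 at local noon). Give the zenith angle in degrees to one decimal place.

θ_z = 16.1°

cos θ_z = sin ϕ sin δ + cos ϕ cos δ cos h = 0.093953 + 0.866629 = 0.960582.
θ_z = arccos(0.960582) = 16.1°.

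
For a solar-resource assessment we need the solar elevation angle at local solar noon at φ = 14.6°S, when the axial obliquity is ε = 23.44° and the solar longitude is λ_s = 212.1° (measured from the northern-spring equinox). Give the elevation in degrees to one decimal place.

87.6°

Solar declination: sin δ = sin ε · sin λ_s = sin 23.44° × sin 212.1° = -0.21138, so δ = -12.203°.
At local noon the hour angle is zero, so the zenith angle equals |φ − δ| = |-14.6° − (-12.203°)| = 2.397°.
Elevation = 90° − 2.397° = 87.6°.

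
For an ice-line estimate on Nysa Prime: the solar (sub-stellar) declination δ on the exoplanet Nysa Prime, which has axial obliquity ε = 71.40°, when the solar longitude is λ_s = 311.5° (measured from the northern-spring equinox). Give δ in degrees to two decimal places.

sin δ = sin ε · sin λ_s = sin 71.40° × sin 311.5° = -0.709837.
δ = arcsin(-0.709837) = -45.22°.

δ = -45.22°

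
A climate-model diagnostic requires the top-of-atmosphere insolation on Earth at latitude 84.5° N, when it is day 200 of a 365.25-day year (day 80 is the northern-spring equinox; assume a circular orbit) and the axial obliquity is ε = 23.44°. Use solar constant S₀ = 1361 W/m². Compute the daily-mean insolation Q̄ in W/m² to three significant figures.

Solar longitude: λ_s = 360° × (200 − 80)/365.25 = 118.275°.
sin δ = sin 23.44° × sin 118.275° = 0.35033, so δ = +20.507°.
cos H₀ = −tan(+84.5°) tan(+20.507°) = -3.8844 ≤ −1 ⇒ polar day, H₀ = π.
Bracket: H₀ sin φ sin δ + cos φ cos δ sin H₀ = 3.1416×0.99540×0.35033 + 0.09585×0.93663×0.00000 = 1.095534 + 0.000000 = 1.095534.
Q̄ = (S₀/π) × [bracket] = (1361/π) × 1.095534 = 474.6 W/m².

Q̄ ≈ 475 W/m²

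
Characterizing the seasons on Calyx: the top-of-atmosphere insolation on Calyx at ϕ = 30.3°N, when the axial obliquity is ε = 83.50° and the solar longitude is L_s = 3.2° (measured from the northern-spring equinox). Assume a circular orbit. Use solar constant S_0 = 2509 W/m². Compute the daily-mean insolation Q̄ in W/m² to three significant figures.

Q̄ ≈ 724 W/m²

Solar declination: sin δ = sin ε · sin L_s = sin 83.50° × sin 3.2° = 0.05546, so δ = +3.179°.
cos h₀ = −tan(+30.3°) tan(+3.179°) = -0.0325, h₀ = 1.6033 rad.
Bracket: h₀ sin ϕ sin δ + cos ϕ cos δ sin h₀ = 1.6033×0.50453×0.05546 + 0.86340×0.99846×0.99947 = 0.044862 + 0.861613 = 0.906475.
Q̄ = (S_0/π) × [bracket] = (2509/π) × 0.906475 = 723.9 W/m².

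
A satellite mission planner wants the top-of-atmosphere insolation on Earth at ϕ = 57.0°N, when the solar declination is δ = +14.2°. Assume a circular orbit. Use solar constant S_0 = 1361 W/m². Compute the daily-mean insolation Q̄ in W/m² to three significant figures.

Q̄ ≈ 386 W/m²

cos h₀ = −tan(+57.0°) tan(+14.200°) = -0.3896, h₀ = 1.9710 rad.
Bracket: h₀ sin ϕ sin δ + cos ϕ cos δ sin h₀ = 1.9710×0.83867×0.24531 + 0.54464×0.96945×0.92096 = 0.405502 + 0.486268 = 0.891770.
Q̄ = (S_0/π) × [bracket] = (1361/π) × 0.891770 = 386.3 W/m².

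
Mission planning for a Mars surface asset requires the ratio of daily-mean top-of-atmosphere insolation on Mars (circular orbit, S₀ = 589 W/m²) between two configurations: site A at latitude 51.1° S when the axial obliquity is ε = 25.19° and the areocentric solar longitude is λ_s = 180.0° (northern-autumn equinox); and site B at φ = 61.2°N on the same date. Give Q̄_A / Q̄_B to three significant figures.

— Configuration A (φ=-51.1°):
sin δ = sin 25.19° × sin 180.0° = 0.00000, so δ = +0.000°.
cos H₀ = −tan(-51.1°) tan(+0.000°) = 0.0000, H₀ = 1.5708 rad.
Bracket: H₀ sin φ sin δ + cos φ cos δ sin H₀ = 1.5708×-0.77824×0.00000 + 0.62796×1.00000×1.00000 = -0.000000 + 0.627960 = 0.627960.
Q̄ = (S₀/π) × [bracket] = (589/π) × 0.627960 = 117.73 W/m².
— Configuration B (φ=+61.2°):
cos H₀ = −tan(+61.2°) tan(+0.000°) = -0.0000, H₀ = 1.5708 rad.
Bracket: H₀ sin φ sin δ + cos φ cos δ sin H₀ = 1.5708×0.87631×0.00000 + 0.48175×1.00000×1.00000 = 0.000000 + 0.481750 = 0.481750.
Q̄ = (S₀/π) × [bracket] = (589/π) × 0.481750 = 90.321 W/m².
Ratio Q̄_A / Q̄_B = 117.73 / 90.321 = 1.303.

Q̄_A / Q̄_B ≈ 1.30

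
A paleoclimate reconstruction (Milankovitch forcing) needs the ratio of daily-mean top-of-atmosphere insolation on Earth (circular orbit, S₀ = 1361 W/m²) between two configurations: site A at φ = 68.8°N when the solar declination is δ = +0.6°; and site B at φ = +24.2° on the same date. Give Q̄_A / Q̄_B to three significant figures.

— Configuration A (φ=+68.8°):
cos H₀ = −tan(+68.8°) tan(+0.600°) = -0.0270, H₀ = 1.5978 rad.
Bracket: H₀ sin φ sin δ + cos φ cos δ sin H₀ = 1.5978×0.93232×0.01047 + 0.36162×0.99995×0.99964 = 0.015597 + 0.361472 = 0.377069.
Q̄ = (S₀/π) × [bracket] = (1361/π) × 0.377069 = 163.35 W/m².
— Configuration B (φ=+24.2°):
cos H₀ = −tan(+24.2°) tan(+0.600°) = -0.0047, H₀ = 1.5755 rad.
Bracket: H₀ sin φ sin δ + cos φ cos δ sin H₀ = 1.5755×0.40992×0.01047 + 0.91212×0.99995×0.99999 = 0.006762 + 0.912065 = 0.918827.
Q̄ = (S₀/π) × [bracket] = (1361/π) × 0.918827 = 398.05 W/m².
Ratio Q̄_A / Q̄_B = 163.35 / 398.05 = 0.4104.

Q̄_A / Q̄_B ≈ 0.410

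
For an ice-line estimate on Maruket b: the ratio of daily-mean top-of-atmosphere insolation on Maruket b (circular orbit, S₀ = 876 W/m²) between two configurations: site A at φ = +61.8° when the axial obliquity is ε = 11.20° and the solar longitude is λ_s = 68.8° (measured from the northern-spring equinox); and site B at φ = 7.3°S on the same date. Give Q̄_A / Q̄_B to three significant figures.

— Configuration A (φ=+61.8°):
Solar declination: sin δ = sin ε · sin λ_s = sin 11.20° × sin 68.8° = 0.18109, so δ = +10.433°.
cos H₀ = −tan(+61.8°) tan(+10.433°) = -0.3434, H₀ = 1.9213 rad.
Bracket: H₀ sin φ sin δ + cos φ cos δ sin H₀ = 1.9213×0.88130×0.18109 + 0.47255×0.98347×0.93919 = 0.306629 + 0.436478 = 0.743107.
Q̄ = (S₀/π) × [bracket] = (876/π) × 0.743107 = 207.21 W/m².
— Configuration B (φ=-7.3°):
cos H₀ = −tan(-7.3°) tan(+10.433°) = 0.0236, H₀ = 1.5472 rad.
Bracket: H₀ sin φ sin δ + cos φ cos δ sin H₀ = 1.5472×-0.12706×0.18109 + 0.99189×0.98347×0.99972 = -0.035600 + 0.975221 = 0.939621.
Q̄ = (S₀/π) × [bracket] = (876/π) × 0.939621 = 262.00 W/m².
Ratio Q̄_A / Q̄_B = 207.21 / 262.00 = 0.7909.

Q̄_A / Q̄_B ≈ 0.791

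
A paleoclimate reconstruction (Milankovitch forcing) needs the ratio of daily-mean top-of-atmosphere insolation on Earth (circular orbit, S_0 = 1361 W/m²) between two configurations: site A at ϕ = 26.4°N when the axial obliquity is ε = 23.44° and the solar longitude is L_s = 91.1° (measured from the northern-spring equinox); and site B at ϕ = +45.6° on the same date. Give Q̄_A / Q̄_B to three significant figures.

Q̄_A / Q̄_B ≈ 0.971

— Configuration A (ϕ=+26.4°):
Solar declination: sin δ = sin ε · sin L_s = sin 23.44° × sin 91.1° = 0.39772, so δ = +23.435°.
cos h₀ = −tan(+26.4°) tan(+23.435°) = -0.2152, h₀ = 1.7877 rad.
Bracket: h₀ sin ϕ sin δ + cos ϕ cos δ sin h₀ = 1.7877×0.44464×0.39772 + 0.89571×0.91751×0.97657 = 0.316141 + 0.802568 = 1.118709.
Q̄ = (S_0/π) × [bracket] = (1361/π) × 1.118709 = 484.65 W/m².
— Configuration B (ϕ=+45.6°):
cos h₀ = −tan(+45.6°) tan(+23.435°) = -0.4426, h₀ = 2.0293 rad.
Bracket: h₀ sin ϕ sin δ + cos ϕ cos δ sin h₀ = 2.0293×0.71447×0.39772 + 0.69966×0.91751×0.89670 = 0.576644 + 0.575632 = 1.152276.
Q̄ = (S_0/π) × [bracket] = (1361/π) × 1.152276 = 499.19 W/m².
Ratio Q̄_A / Q̄_B = 484.65 / 499.19 = 0.9709.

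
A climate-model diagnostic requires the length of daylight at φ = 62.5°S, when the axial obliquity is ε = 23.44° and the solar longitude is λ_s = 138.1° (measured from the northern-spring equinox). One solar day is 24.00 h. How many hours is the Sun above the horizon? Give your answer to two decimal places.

7.74 h

Solar declination: sin δ = sin ε · sin λ_s = sin 23.44° × sin 138.1° = 0.26566, so δ = +15.406°.
cos H₀ = −tan φ · tan δ = −tan(-62.5°) × tan(+15.406°) = 0.5293, so H₀ = 1.0130 rad = 58.04°.
Daylight = 2H₀/(2π) × 24.00 h = (1.0130/π) × 24.00 = 7.74 h.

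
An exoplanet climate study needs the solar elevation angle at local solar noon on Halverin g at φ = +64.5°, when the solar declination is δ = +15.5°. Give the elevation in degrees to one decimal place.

41.0°

At local noon the hour angle is zero, so the zenith angle equals |φ − δ| = |+64.5° − (+15.500°)| = 49.000°.
Elevation = 90° − 49.000° = 41.0°.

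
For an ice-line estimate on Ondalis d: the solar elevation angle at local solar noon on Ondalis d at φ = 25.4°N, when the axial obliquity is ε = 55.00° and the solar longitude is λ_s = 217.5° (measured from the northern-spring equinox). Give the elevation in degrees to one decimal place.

Solar declination: sin δ = sin ε · sin λ_s = sin 55.00° × sin 217.5° = -0.49867, so δ = -29.912°.
At local noon the hour angle is zero, so the zenith angle equals |φ − δ| = |+25.4° − (-29.912°)| = 55.312°.
Elevation = 90° − 55.312° = 34.7°.

34.7°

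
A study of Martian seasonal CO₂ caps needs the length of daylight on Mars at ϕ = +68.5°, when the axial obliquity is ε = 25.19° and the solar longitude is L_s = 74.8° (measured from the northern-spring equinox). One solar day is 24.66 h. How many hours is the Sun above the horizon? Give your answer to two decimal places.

Solar declination: sin δ = sin ε · sin L_s = sin 25.19° × sin 74.8° = 0.41073, so δ = +24.251°.
Sunrise equation: cos h₀ = −tan ϕ · tan δ = -1.1436 ≤ −1, so the Sun never sets (polar day) and h₀ = π.
Daylight = 2h₀/(2π) × 24.66 h = (3.1416/π) × 24.66 = 24.66 h.

24.66 h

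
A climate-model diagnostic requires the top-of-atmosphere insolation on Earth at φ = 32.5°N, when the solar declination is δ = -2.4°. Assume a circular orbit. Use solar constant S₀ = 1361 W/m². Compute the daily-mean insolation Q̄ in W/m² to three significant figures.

Q̄ ≈ 350 W/m²

cos H₀ = −tan(+32.5°) tan(-2.400°) = 0.0267, H₀ = 1.5441 rad.
Bracket: H₀ sin φ sin δ + cos φ cos δ sin H₀ = 1.5441×0.53730×-0.04188 + 0.84339×0.99912×0.99964 = -0.034746 + 0.842344 = 0.807598.
Q̄ = (S₀/π) × [bracket] = (1361/π) × 0.807598 = 349.9 W/m².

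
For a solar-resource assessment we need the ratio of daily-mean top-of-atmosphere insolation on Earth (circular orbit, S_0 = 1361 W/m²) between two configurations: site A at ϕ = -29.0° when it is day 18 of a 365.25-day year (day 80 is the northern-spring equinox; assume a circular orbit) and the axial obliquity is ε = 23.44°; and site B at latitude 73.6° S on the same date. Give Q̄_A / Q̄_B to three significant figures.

— Configuration A (ϕ=-29.0°):
Solar longitude: L_s = 360° × (18 − 80)/365.25 = -61.109°, i.e. -61.109° + 360° = 298.891°.
sin δ = sin 23.44° × sin 298.891° = -0.34828, so δ = -20.382°.
cos h₀ = −tan(-29.0°) tan(-20.382°) = -0.2059, h₀ = 1.7782 rad.
Bracket: h₀ sin ϕ sin δ + cos ϕ cos δ sin h₀ = 1.7782×-0.48481×-0.34828 + 0.87462×0.93739×0.97856 = 0.300248 + 0.802282 = 1.102530.
Q̄ = (S_0/π) × [bracket] = (1361/π) × 1.102530 = 477.64 W/m².
— Configuration B (ϕ=-73.6°):
cos h₀ = −tan(-73.6°) tan(-20.382°) = -1.2624 ≤ −1 ⇒ polar day, h₀ = π.
Bracket: h₀ sin ϕ sin δ + cos ϕ cos δ sin h₀ = 3.1416×-0.95931×-0.34828 + 0.28234×0.93739×0.00000 = 1.049635 + 0.000000 = 1.049635.
Q̄ = (S_0/π) × [bracket] = (1361/π) × 1.049635 = 454.72 W/m².
Ratio Q̄_A / Q̄_B = 477.64 / 454.72 = 1.050.

Q̄_A / Q̄_B ≈ 1.05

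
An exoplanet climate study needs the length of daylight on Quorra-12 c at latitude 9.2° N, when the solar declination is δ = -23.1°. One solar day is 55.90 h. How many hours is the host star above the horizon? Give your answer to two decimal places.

26.72 h

cos H₀ = −tan φ · tan δ = −tan(+9.2°) × tan(-23.100°) = 0.0691, so H₀ = 1.5017 rad = 86.04°.
Daylight = 2H₀/(2π) × 55.90 h = (1.5017/π) × 55.90 = 26.72 h.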